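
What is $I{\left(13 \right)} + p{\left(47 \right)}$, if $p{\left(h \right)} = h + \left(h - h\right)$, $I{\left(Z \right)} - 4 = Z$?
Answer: $64$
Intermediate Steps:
$I{\left(Z \right)} = 4 + Z$
$p{\left(h \right)} = h$ ($p{\left(h \right)} = h + 0 = h$)
$I{\left(13 \right)} + p{\left(47 \right)} = \left(4 + 13\right) + 47 = 17 + 47 = 64$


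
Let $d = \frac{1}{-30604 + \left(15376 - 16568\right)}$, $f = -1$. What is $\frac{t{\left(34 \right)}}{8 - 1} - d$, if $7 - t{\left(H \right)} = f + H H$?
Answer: $- \frac{5214543}{31796} \approx -164.0$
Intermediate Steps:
$t{\left(H \right)} = 8 - H^{2}$ ($t{\left(H \right)} = 7 - \left(-1 + H H\right) = 7 - \left(-1 + H^{2}\right) = 8 - H^{2}$)
$d = - \frac{1}{31796}$ ($d = \frac{1}{-30604 + \left(15376 - 16568\right)} = \frac{1}{-30604 - 1192} = \frac{1}{-31796} = - \frac{1}{31796} \approx -3.145 \cdot 10^{-5}$)
$\frac{t{\left(34 \right)}}{8 - 1} - d = \frac{8 - 34^{2}}{8 - 1} - - \frac{1}{31796} = \frac{8 - 1156}{7} + \frac{1}{31796} = \left(8 - 1156\right) \frac{1}{7} + \frac{1}{31796} = \left(-1148\right) \frac{1}{7} + \frac{1}{31796} = -164 + \frac{1}{31796} = - \frac{5214543}{31796}$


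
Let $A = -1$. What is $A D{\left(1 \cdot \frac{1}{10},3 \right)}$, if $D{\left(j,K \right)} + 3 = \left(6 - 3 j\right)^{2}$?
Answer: $- \frac{2949}{100} \approx -29.49$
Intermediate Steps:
$D{\left(j,K \right)} = -3 + \left(6 - 3 j\right)^{2}$
$A D{\left(1 \cdot \frac{1}{10},3 \right)} = - (-3 + 9 \left(-2 + 1 \cdot \frac{1}{10}\right)^{2}) = - (-3 + 9 \left(-2 + \frac{1}{10}\right)^{2}) = - (-3 + 9 \left(- \frac{19}{10}\right)^{2}) = - (-3 + 9 \cdot \frac{361}{100}) = - (-3 + \frac{3249}{100}) = \left(-1\right) \frac{2949}{100} = - \frac{2949}{100}$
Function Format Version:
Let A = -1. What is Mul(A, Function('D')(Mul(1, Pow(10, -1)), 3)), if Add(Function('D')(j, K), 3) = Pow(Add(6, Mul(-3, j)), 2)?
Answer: Rational(-2949, 100) ≈ -29.490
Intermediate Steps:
Function('D')(j, K) = Add(-3, Pow(Add(6, Mul(-3, j)), 2))
Mul(A, Function('D')(Mul(1, Pow(10, -1)), 3)) = Mul(-1, Add(-3, Mul(9, Pow(Add(-2, Mul(1, Pow(10, -1))), 2)))) = Mul(-1, Add(-3, Mul(9, Pow(Add(-2, Mul(1, Rational(1, 10))), 2)))) = Mul(-1, Add(-3, Mul(9, Pow(Add(-2, Rational(1, 10)), 2)))) = Mul(-1, Add(-3, Mul(9, Pow(Rational(-19, 10), 2)))) = Mul(-1, Add(-3, Mul(9, Rational(361, 100)))) = Mul(-1, Add(-3, Rational(3249, 100))) = Mul(-1, Rational(2949, 100)) = Rational(-2949, 100)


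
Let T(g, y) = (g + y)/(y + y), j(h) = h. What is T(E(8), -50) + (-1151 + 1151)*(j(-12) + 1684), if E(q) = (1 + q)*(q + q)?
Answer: -47/50 ≈ -0.94000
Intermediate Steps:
E(q) = 2*q*(1 + q) (E(q) = (1 + q)*(2*q) = 2*q*(1 + q))
T(g, y) = (g + y)/(2*y) (T(g, y) = (g + y)/((2*y)) = (g + y)*(1/(2*y)) = (g + y)/(2*y))
T(E(8), -50) + (-1151 + 1151)*(j(-12) + 1684) = (½)*(2*8*(1 + 8) - 50)/(-50) + (-1151 + 1151)*(-12 + 1684) = (½)*(-1/50)*(2*8*9 - 50) + 0*1672 = (½)*(-1/50)*(144 - 50) + 0 = (½)*(-1/50)*94 + 0 = -47/50 + 0 = -47/50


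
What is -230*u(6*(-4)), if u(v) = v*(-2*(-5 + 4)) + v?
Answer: 16560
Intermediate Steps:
u(v) = 3*v (u(v) = v*(-2*(-1)) + v = v*2 + v = 2*v + v = 3*v)
-230*u(6*(-4)) = -690*6*(-4) = -690*(-24) = -230*(-72) = 16560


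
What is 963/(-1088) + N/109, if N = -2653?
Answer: -2991431/118592 ≈ -25.225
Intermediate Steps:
963/(-1088) + N/109 = 963/(-1088) - 2653/109 = 963*(-1/1088) - 2653*1/109 = -963/1088 - 2653/109 = -2991431/118592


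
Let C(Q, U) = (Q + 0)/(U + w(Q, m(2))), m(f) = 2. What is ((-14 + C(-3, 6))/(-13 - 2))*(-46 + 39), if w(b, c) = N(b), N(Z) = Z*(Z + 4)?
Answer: -7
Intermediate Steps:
N(Z) = Z*(4 + Z)
w(b, c) = b*(4 + b)
C(Q, U) = Q/(U + Q*(4 + Q)) (C(Q, U) = (Q + 0)/(U + Q*(4 + Q)) = Q/(U + Q*(4 + Q)))
((-14 + C(-3, 6))/(-13 - 2))*(-46 + 39) = ((-14 - 3/(6 - 3*(4 - 3)))/(-13 - 2))*(-46 + 39) = ((-14 - 3/(6 - 3*1))/(-15))*(-7) = ((-14 - 3/(6 - 3))*(-1/15))*(-7) = ((-14 - 3/3)*(-1/15))*(-7) = ((-14 - 3*1/3)*(-1/15))*(-7) = ((-14 - 1)*(-1/15))*(-7) = -15*(-1/15)*(-7) = 1*(-7) = -7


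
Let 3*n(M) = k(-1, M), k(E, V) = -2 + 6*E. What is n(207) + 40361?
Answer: 121075/3 ≈ 40358.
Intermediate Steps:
n(M) = -8/3 (n(M) = (-2 + 6*(-1))/3 = (-2 - 6)/3 = (⅓)*(-8) = -8/3)
n(207) + 40361 = -8/3 + 40361 = 121075/3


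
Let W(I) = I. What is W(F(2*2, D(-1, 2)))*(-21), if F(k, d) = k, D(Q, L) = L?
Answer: -84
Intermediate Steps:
W(F(2*2, D(-1, 2)))*(-21) = (2*2)*(-21) = 4*(-21) = -84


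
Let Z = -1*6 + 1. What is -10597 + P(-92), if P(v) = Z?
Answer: -10602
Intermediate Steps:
Z = -5 (Z = -6 + 1 = -5)
P(v) = -5
-10597 + P(-92) = -10597 - 5 = -10602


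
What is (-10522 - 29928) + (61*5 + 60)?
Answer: -40085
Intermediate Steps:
(-10522 - 29928) + (61*5 + 60) = -40450 + (305 + 60) = -40450 + 365 = -40085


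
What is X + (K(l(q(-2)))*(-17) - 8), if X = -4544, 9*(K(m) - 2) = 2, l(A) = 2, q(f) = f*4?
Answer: -41308/9 ≈ -4589.8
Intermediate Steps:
q(f) = 4*f
K(m) = 20/9 (K(m) = 2 + (⅑)*2 = 2 + 2/9 = 20/9)
X + (K(l(q(-2)))*(-17) - 8) = -4544 + ((20/9)*(-17) - 8) = -4544 + (-340/9 - 8) = -4544 - 412/9 = -41308/9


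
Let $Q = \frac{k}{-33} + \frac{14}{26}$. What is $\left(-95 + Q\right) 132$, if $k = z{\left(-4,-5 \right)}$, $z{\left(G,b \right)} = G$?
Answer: $- \frac{161888}{13} \approx -12453.0$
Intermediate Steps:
$k = -4$
$Q = \frac{283}{429}$ ($Q = - \frac{4}{-33} + \frac{14}{26} = \left(-4\right) \left(- \frac{1}{33}\right) + 14 \cdot \frac{1}{26} = \frac{4}{33} + \frac{7}{13} = \frac{283}{429} \approx 0.65967$)
$\left(-95 + Q\right) 132 = \left(-95 + \frac{283}{429}\right) 132 = \left(- \frac{40472}{429}\right) 132 = - \frac{161888}{13}$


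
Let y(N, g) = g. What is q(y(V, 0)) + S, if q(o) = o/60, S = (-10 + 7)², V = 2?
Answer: 9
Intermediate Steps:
S = 9 (S = (-3)² = 9)
q(o) = o/60 (q(o) = o*(1/60) = o/60)
q(y(V, 0)) + S = (1/60)*0 + 9 = 0 + 9 = 9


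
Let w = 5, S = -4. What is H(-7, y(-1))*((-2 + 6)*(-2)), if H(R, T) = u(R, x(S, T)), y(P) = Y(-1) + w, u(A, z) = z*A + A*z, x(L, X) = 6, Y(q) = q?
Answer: 672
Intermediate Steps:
u(A, z) = 2*A*z (u(A, z) = A*z + A*z = 2*A*z)
y(P) = 4 (y(P) = -1 + 5 = 4)
H(R, T) = 12*R (H(R, T) = 2*R*6 = 12*R)
H(-7, y(-1))*((-2 + 6)*(-2)) = (12*(-7))*((-2 + 6)*(-2)) = -336*(-2) = -84*(-8) = 672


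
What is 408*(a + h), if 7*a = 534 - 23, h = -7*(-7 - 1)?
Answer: 52632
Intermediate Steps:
h = 56 (h = -7*(-8) = 56)
a = 73 (a = (534 - 23)/7 = (1/7)*511 = 73)
408*(a + h) = 408*(73 + 56) = 408*129 = 52632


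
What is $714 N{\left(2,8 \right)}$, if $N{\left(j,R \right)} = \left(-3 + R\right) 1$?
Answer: $3570$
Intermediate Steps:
$N{\left(j,R \right)} = -3 + R$
$714 N{\left(2,8 \right)} = 714 \left(-3 + 8\right) = 714 \cdot 5 = 3570$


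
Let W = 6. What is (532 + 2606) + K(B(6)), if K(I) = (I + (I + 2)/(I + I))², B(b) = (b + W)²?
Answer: 498084049/20736 ≈ 24020.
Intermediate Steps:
B(b) = (6 + b)² (B(b) = (b + 6)² = (6 + b)²)
K(I) = (I + (2 + I)/(2*I))² (K(I) = (I + (2 + I)/((2*I)))² = (I + (2 + I)*(1/(2*I)))² = (I + (2 + I)/(2*I))²)
(532 + 2606) + K(B(6)) = (532 + 2606) + (2 + (6 + 6)² + 2*((6 + 6)²)²)²/(4*((6 + 6)²)²) = 3138 + (2 + 12² + 2*(12²)²)²/(4*(12²)²) = 3138 + (¼)*(2 + 144 + 2*144²)²/144² = 3138 + (¼)*(1/20736)*(2 + 144 + 2*20736)² = 3138 + (¼)*(1/20736)*(2 + 144 + 41472)² = 3138 + (¼)*(1/20736)*41618² = 3138 + (¼)*(1/20736)*1732057924 = 3138 + 433014481/20736 = 498084049/20736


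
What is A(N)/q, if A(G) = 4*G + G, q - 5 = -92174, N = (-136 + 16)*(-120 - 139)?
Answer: -7400/4389 ≈ -1.6860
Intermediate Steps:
N = 31080 (N = -120*(-259) = 31080)
q = -92169 (q = 5 - 92174 = -92169)
A(G) = 5*G
A(N)/q = (5*31080)/(-92169) = 155400*(-1/92169) = -7400/4389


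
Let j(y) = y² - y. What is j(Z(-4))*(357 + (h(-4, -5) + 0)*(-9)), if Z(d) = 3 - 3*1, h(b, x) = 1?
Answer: 0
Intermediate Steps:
Z(d) = 0 (Z(d) = 3 - 3 = 0)
j(Z(-4))*(357 + (h(-4, -5) + 0)*(-9)) = (0*(-1 + 0))*(357 + (1 + 0)*(-9)) = (0*(-1))*(357 + 1*(-9)) = 0*(357 - 9) = 0*348 = 0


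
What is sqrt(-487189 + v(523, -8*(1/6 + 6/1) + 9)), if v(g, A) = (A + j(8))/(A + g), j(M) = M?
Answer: I*sqrt(255372816378)/724 ≈ 697.99*I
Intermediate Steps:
v(g, A) = (8 + A)/(A + g) (v(g, A) = (A + 8)/(A + g) = (8 + A)/(A + g))
sqrt(-487189 + v(523, -8*(1/6 + 6/1) + 9)) = sqrt(-487189 + (8 + (-8*(1/6 + 6/1) + 9))/((-8*(1/6 + 6/1) + 9) + 523)) = sqrt(-487189 + (8 + (-8*(1*(1/6) + 6*1) + 9))/((-8*(1*(1/6) + 6*1) + 9) + 523)) = sqrt(-487189 + (8 + (-8*(1/6 + 6) + 9))/((-8*(1/6 + 6) + 9) + 523)) = sqrt(-487189 + (8 + (-8*37/6 + 9))/((-8*37/6 + 9) + 523)) = sqrt(-487189 + (8 + (-148/3 + 9))/((-148/3 + 9) + 523)) = sqrt(-487189 + (8 - 121/3)/(-121/3 + 523)) = sqrt(-487189 - 97/3/(1448/3)) = sqrt(-487189 + (3/1448)*(-97/3)) = sqrt(-487189 - 97/1448) = sqrt(-705449769/1448) = I*sqrt(255372816378)/724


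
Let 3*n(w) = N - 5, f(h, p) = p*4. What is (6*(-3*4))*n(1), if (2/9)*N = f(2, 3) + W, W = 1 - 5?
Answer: -744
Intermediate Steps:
f(h, p) = 4*p
W = -4
N = 36 (N = 9*(4*3 - 4)/2 = 9*(12 - 4)/2 = (9/2)*8 = 36)
n(w) = 31/3 (n(w) = (36 - 5)/3 = (⅓)*31 = 31/3)
(6*(-3*4))*n(1) = (6*(-3*4))*(31/3) = (6*(-12))*(31/3) = -72*31/3 = -744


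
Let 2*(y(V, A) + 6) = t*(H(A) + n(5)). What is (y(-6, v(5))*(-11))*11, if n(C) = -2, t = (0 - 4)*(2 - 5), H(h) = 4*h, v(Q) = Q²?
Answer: -70422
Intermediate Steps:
t = 12 (t = -4*(-3) = 12)
y(V, A) = -18 + 24*A (y(V, A) = -6 + (12*(4*A - 2))/2 = -6 + (12*(-2 + 4*A))/2 = -6 + (-24 + 48*A)/2 = -6 + (-12 + 24*A) = -18 + 24*A)
(y(-6, v(5))*(-11))*11 = ((-18 + 24*5²)*(-11))*11 = ((-18 + 24*25)*(-11))*11 = ((-18 + 600)*(-11))*11 = (582*(-11))*11 = -6402*11 = -70422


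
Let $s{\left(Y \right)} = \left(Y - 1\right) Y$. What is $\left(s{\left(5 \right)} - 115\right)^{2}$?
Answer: $9025$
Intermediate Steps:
$s{\left(Y \right)} = Y \left(-1 + Y\right)$ ($s{\left(Y \right)} = \left(-1 + Y\right) Y = Y \left(-1 + Y\right)$)
$\left(s{\left(5 \right)} - 115\right)^{2} = \left(5 \left(-1 + 5\right) - 115\right)^{2} = \left(5 \cdot 4 - 115\right)^{2} = \left(20 - 115\right)^{2} = \left(-95\right)^{2} = 9025$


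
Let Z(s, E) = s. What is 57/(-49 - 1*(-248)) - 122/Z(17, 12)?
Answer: -23309/3383 ≈ -6.8900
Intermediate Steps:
57/(-49 - 1*(-248)) - 122/Z(17, 12) = 57/(-49 - 1*(-248)) - 122/17 = 57/(-49 + 248) - 122*1/17 = 57/199 - 122/17 = -23309/3383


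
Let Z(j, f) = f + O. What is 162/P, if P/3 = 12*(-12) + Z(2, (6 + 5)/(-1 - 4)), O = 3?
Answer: -135/358 ≈ -0.37709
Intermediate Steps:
Z(j, f) = 3 + f (Z(j, f) = f + 3 = 3 + f)
P = -2148/5 (P = 3*(12*(-12) + (3 + (6 + 5)/(-1 - 4))) = 3*(-144 + (3 + 11/(-5))) = 3*(-144 + (3 + 11*(-⅕))) = 3*(-144 + (3 - 11/5)) = 3*(-144 + ⅘) = 3*(-716/5) = -2148/5 ≈ -429.60)
162/P = 162/(-2148/5) = 162*(-5/2148) = -135/358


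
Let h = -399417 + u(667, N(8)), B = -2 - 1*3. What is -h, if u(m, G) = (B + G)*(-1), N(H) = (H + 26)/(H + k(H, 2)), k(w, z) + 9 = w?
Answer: 2795918/7 ≈ 3.9942e+5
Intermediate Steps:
B = -5 (B = -2 - 3 = -5)
k(w, z) = -9 + w
N(H) = (26 + H)/(-9 + 2*H) (N(H) = (H + 26)/(H + (-9 + H)) = (26 + H)/(-9 + 2*H))
u(m, G) = 5 - G (u(m, G) = (-5 + G)*(-1) = 5 - G)
h = -2795918/7 (h = -399417 + (5 - (26 + 8)/(-9 + 2*8)) = -399417 + (5 - 34/(-9 + 16)) = -399417 + (5 - 34/7) = -399417 + ⅐ = -2795918/7 ≈ -3.9942e+5)
-h = -1*(-2795918/7) = 2795918/7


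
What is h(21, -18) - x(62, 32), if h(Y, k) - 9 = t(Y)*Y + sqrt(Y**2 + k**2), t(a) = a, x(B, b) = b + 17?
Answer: 401 + 3*sqrt(85) ≈ 428.66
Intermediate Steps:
x(B, b) = 17 + b
h(Y, k) = 9 + Y**2 + sqrt(Y**2 + k**2) (h(Y, k) = 9 + (Y*Y + sqrt(Y**2 + k**2)) = 9 + (Y**2 + sqrt(Y**2 + k**2)) = 9 + Y**2 + sqrt(Y**2 + k**2))
h(21, -18) - x(62, 32) = (9 + 21**2 + sqrt(21**2 + (-18)**2)) - (17 + 32) = (9 + 441 + sqrt(441 + 324)) - 1*49 = (9 + 441 + sqrt(765)) - 49 = (9 + 441 + 3*sqrt(85)) - 49 = (450 + 3*sqrt(85)) - 49 = 401 + 3*sqrt(85)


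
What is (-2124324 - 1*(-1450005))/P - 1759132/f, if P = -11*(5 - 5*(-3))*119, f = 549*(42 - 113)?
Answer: 72338356061/1020470220 ≈ 70.887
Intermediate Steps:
f = -38979 (f = 549*(-71) = -38979)
P = -26180 (P = -11*(5 + 15)*119 = -11*20*119 = -220*119 = -26180)
(-2124324 - 1*(-1450005))/P - 1759132/f = (-2124324 - 1*(-1450005))/(-26180) - 1759132/(-38979) = (-2124324 + 1450005)*(-1/26180) - 1759132*(-1/38979) = -674319*(-1/26180) + 1759132/38979 = 674319/26180 + 1759132/38979 = 72338356061/1020470220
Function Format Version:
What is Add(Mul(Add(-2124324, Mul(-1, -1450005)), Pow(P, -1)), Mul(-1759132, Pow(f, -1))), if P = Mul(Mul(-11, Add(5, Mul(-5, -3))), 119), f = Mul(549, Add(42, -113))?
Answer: Rational(72338356061, 1020470220) ≈ 70.887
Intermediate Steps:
f = -38979 (f = Mul(549, -71) = -38979)
P = -26180 (P = Mul(Mul(-11, Add(5, 15)), 119) = Mul(Mul(-11, 20), 119) = Mul(-220, 119) = -26180)
Add(Mul(Add(-2124324, Mul(-1, -1450005)), Pow(P, -1)), Mul(-1759132, Pow(f, -1))) = Add(Mul(Add(-2124324, Mul(-1, -1450005)), Pow(-26180, -1)), Mul(-1759132, Pow(-38979, -1))) = Add(Mul(Add(-2124324, 1450005), Rational(-1, 26180)), Mul(-1759132, Rational(-1, 38979))) = Add(Mul(-674319, Rational(-1, 26180)), Rational(1759132, 38979)) = Add(Rational(674319, 26180), Rational(1759132, 38979)) = Rational(72338356061, 1020470220)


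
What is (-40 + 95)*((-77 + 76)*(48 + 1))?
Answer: -2695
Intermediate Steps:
(-40 + 95)*((-77 + 76)*(48 + 1)) = 55*(-1*49) = 55*(-49) = -2695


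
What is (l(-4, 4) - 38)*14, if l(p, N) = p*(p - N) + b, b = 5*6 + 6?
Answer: 420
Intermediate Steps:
b = 36 (b = 30 + 6 = 36)
l(p, N) = 36 + p*(p - N) (l(p, N) = p*(p - N) + 36 = 36 + p*(p - N))
(l(-4, 4) - 38)*14 = ((36 + (-4)² - 1*4*(-4)) - 38)*14 = ((36 + 16 + 16) - 38)*14 = (68 - 38)*14 = 30*14 = 420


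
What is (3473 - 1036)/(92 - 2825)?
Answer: -2437/2733 ≈ -0.89169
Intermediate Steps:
(3473 - 1036)/(92 - 2825) = 2437/(-2733) = 2437*(-1/2733) = -2437/2733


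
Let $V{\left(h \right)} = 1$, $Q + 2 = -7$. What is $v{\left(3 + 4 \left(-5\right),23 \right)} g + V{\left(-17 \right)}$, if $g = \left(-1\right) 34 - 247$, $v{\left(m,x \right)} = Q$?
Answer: $2530$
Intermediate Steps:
$Q = -9$ ($Q = -2 - 7 = -9$)
$v{\left(m,x \right)} = -9$
$g = -281$ ($g = -34 - 247 = -281$)
$v{\left(3 + 4 \left(-5\right),23 \right)} g + V{\left(-17 \right)} = \left(-9\right) \left(-281\right) + 1 = 2529 + 1 = 2530$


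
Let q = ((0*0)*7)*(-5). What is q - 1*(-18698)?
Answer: 18698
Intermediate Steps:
q = 0 (q = (0*7)*(-5) = 0*(-5) = 0)
q - 1*(-18698) = 0 - 1*(-18698) = 0 + 18698 = 18698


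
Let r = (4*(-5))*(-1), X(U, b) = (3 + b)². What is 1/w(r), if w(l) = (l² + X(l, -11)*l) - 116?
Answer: 1/1564 ≈ 0.00063939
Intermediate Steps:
r = 20 (r = -20*(-1) = 20)
w(l) = -116 + l² + 64*l (w(l) = (l² + (3 - 11)²*l) - 116 = (l² + (-8)²*l) - 116 = (l² + 64*l) - 116 = -116 + l² + 64*l)
1/w(r) = 1/(-116 + 20² + 64*20) = 1/(-116 + 400 + 1280) = 1/1564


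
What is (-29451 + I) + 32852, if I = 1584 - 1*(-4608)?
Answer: 9593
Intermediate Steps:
I = 6192 (I = 1584 + 4608 = 6192)
(-29451 + I) + 32852 = (-29451 + 6192) + 32852 = -23259 + 32852 = 9593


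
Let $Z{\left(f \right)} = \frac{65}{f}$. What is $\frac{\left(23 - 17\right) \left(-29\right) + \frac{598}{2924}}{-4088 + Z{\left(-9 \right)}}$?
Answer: $\frac{2286801}{53884934} \approx 0.042439$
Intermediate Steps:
$\frac{\left(23 - 17\right) \left(-29\right) + \frac{598}{2924}}{-4088 + Z{\left(-9 \right)}} = \frac{\left(23 - 17\right) \left(-29\right) + \frac{598}{2924}}{-4088 + \frac{65}{-9}} = \frac{6 \left(-29\right) + 598 \cdot \frac{1}{2924}}{-4088 + 65 \left(- \frac{1}{9}\right)} = \frac{-174 + \frac{299}{1462}}{-4088 - \frac{65}{9}} = - \frac{254089}{1462 \left(- \frac{36857}{9}\right)} = \left(- \frac{254089}{1462}\right) \left(- \frac{9}{36857}\right) = \frac{2286801}{53884934}$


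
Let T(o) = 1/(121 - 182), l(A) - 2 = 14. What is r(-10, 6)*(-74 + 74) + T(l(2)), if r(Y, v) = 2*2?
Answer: -1/61 ≈ -0.016393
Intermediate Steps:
r(Y, v) = 4
l(A) = 16 (l(A) = 2 + 14 = 16)
T(o) = -1/61 (T(o) = 1/(-61) = -1/61)
r(-10, 6)*(-74 + 74) + T(l(2)) = 4*(-74 + 74) - 1/61 = 4*0 - 1/61 = 0 - 1/61 = -1/61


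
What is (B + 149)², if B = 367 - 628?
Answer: 12544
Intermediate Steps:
B = -261
(B + 149)² = (-261 + 149)² = (-112)² = 12544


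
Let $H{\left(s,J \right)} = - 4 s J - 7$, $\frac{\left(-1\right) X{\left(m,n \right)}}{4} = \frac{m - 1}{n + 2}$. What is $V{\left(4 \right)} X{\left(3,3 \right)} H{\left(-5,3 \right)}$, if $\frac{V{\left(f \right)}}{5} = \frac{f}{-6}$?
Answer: $\frac{848}{3} \approx 282.67$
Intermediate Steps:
$X{\left(m,n \right)} = - \frac{4 \left(-1 + m\right)}{2 + n}$ ($X{\left(m,n \right)} = - 4 \frac{m - 1}{n + 2} = - 4 \frac{-1 + m}{2 + n} = - \frac{4 \left(-1 + m\right)}{2 + n}$)
$V{\left(f \right)} = - \frac{5 f}{6}$ ($V{\left(f \right)} = 5 \frac{f}{-6} = 5 f \left(- \frac{1}{6}\right) = 5 \left(- \frac{f}{6}\right) = - \frac{5 f}{6}$)
$H{\left(s,J \right)} = -7 - 4 J s$ ($H{\left(s,J \right)} = - 4 J s - 7 = -7 - 4 J s$)
$V{\left(4 \right)} X{\left(3,3 \right)} H{\left(-5,3 \right)} = \left(- \frac{5}{6}\right) 4 \frac{4 \left(1 - 3\right)}{2 + 3} \left(-7 - 12 \left(-5\right)\right) = - \frac{10 \frac{4 \left(1 - 3\right)}{5}}{3} \left(-7 + 60\right) = - \frac{10 \cdot 4 \cdot \frac{1}{5} \left(-2\right)}{3} \cdot 53 = \left(- \frac{10}{3}\right) \left(- \frac{8}{5}\right) 53 = \frac{16}{3} \cdot 53 = \frac{848}{3}$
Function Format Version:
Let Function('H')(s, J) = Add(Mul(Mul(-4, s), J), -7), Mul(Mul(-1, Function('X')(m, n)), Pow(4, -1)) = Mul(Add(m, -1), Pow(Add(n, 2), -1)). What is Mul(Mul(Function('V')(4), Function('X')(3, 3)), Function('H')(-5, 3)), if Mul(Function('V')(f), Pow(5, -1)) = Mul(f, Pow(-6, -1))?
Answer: Rational(848, 3) ≈ 282.67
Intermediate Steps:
Function('X')(m, n) = Mul(-4, Pow(Add(2, n), -1), Add(-1, m)) (Function('X')(m, n) = Mul(-4, Mul(Add(m, -1), Pow(Add(n, 2), -1))) = Mul(-4, Mul(Add(-1, m), Pow(Add(2, n), -1))) = Mul(-4, Mul(Pow(Add(2, n), -1), Add(-1, m))) = Mul(-4, Pow(Add(2, n), -1), Add(-1, m)))
Function('V')(f) = Mul(Rational(-5, 6), f) (Function('V')(f) = Mul(5, Mul(f, Pow(-6, -1))) = Mul(5, Mul(f, Rational(-1, 6))) = Mul(5, Mul(Rational(-1, 6), f)) = Mul(Rational(-5, 6), f))
Function('H')(s, J) = Add(-7, Mul(-4, J, s)) (Function('H')(s, J) = Add(Mul(-4, J, s), -7) = Add(-7, Mul(-4, J, s)))
Mul(Mul(Function('V')(4), Function('X')(3, 3)), Function('H')(-5, 3)) = Mul(Mul(Mul(Rational(-5, 6), 4), Mul(4, Pow(Add(2, 3), -1), Add(1, Mul(-1, 3)))), Add(-7, Mul(-4, 3, -5))) = Mul(Mul(Rational(-10, 3), Mul(4, Pow(5, -1), Add(1, -3))), Add(-7, 60)) = Mul(Mul(Rational(-10, 3), Mul(4, Rational(1, 5), -2)), 53) = Mul(Mul(Rational(-10, 3), Rational(-8, 5)), 53) = Mul(Rational(16, 3), 53) = Rational(848, 3)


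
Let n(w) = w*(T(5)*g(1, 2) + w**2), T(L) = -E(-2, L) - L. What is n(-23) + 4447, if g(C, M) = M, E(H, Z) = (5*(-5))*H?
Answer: -5190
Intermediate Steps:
E(H, Z) = -25*H
T(L) = -50 - L (T(L) = -(-25)*(-2) - L = -1*50 - L = -50 - L)
n(w) = w*(-110 + w**2) (n(w) = w*((-50 - 1*5)*2 + w**2) = w*((-50 - 5)*2 + w**2) = w*(-55*2 + w**2) = w*(-110 + w**2))
n(-23) + 4447 = -23*(-110 + (-23)**2) + 4447 = -23*(-110 + 529) + 4447 = -23*419 + 4447 = -9637 + 4447 = -5190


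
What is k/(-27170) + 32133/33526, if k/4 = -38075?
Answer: 597906341/91090142 ≈ 6.5639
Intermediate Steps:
k = -152300 (k = 4*(-38075) = -152300)
k/(-27170) + 32133/33526 = -152300/(-27170) + 32133/33526 = -152300*(-1/27170) + 32133*(1/33526) = 15230/2717 + 32133/33526 = 597906341/91090142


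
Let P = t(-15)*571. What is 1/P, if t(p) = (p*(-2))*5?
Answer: 1/85650 ≈ 1.1675e-5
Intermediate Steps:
t(p) = -10*p (t(p) = -2*p*5 = -10*p)
P = 85650 (P = -10*(-15)*571 = 150*571 = 85650)
1/P = 1/85650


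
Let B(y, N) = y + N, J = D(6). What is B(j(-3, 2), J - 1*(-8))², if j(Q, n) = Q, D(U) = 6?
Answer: 121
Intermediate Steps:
J = 6
B(y, N) = N + y
B(j(-3, 2), J - 1*(-8))² = ((6 - 1*(-8)) - 3)² = ((6 + 8) - 3)² = (14 - 3)² = 11² = 121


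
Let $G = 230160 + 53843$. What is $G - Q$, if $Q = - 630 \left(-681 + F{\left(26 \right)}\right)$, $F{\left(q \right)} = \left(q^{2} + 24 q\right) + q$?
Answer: $690353$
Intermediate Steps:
$F{\left(q \right)} = q^{2} + 25 q$
$G = 284003$
$Q = -406350$ ($Q = - 630 \left(-681 + 26 \left(25 + 26\right)\right) = - 630 \left(-681 + 26 \cdot 51\right) = - 630 \left(-681 + 1326\right) = \left(-630\right) 645 = -406350$)
$G - Q = 284003 - -406350 = 284003 + 406350 = 690353$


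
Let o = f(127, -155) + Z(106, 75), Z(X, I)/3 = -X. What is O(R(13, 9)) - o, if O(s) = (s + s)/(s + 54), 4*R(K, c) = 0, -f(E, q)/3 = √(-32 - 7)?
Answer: 318 + 3*I*√39 ≈ 318.0 + 18.735*I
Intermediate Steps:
Z(X, I) = -3*X (Z(X, I) = 3*(-X) = -3*X)
f(E, q) = -3*I*√39 (f(E, q) = -3*√(-32 - 7) = -3*I*√39)
R(K, c) = 0 (R(K, c) = (¼)*0 = 0)
O(s) = 2*s/(54 + s) (O(s) = (2*s)/(54 + s) = 2*s/(54 + s))
o = -318 - 3*I*√39 (o = -3*I*√39 - 3*106 = -3*I*√39 - 318 = -318 - 3*I*√39 ≈ -318.0 - 18.735*I)
O(R(13, 9)) - o = 2*0/(54 + 0) - (-318 - 3*I*√39) = 2*0/54 + (318 + 3*I*√39) = 2*0*(1/54) + (318 + 3*I*√39) = 0 + (318 + 3*I*√39) = 318 + 3*I*√39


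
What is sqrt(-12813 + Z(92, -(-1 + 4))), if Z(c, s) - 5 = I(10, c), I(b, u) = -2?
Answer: I*sqrt(12810) ≈ 113.18*I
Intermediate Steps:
Z(c, s) = 3 (Z(c, s) = 5 - 2 = 3)
sqrt(-12813 + Z(92, -(-1 + 4))) = sqrt(-12813 + 3) = sqrt(-12810) = I*sqrt(12810)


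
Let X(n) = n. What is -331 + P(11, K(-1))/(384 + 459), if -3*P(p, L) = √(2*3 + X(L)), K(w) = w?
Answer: -331 - √5/2529 ≈ -331.00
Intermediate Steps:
P(p, L) = -√(6 + L)/3 (P(p, L) = -√(2*3 + L)/3 = -√(6 + L)/3)
-331 + P(11, K(-1))/(384 + 459) = -331 + (-√(6 - 1)/3)/(384 + 459) = -331 - √5/3/843 = -331 - √5/3*(1/843) = -331 - √5/2529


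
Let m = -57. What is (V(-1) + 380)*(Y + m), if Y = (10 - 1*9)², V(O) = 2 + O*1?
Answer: -21336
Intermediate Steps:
V(O) = 2 + O
Y = 1 (Y = (10 - 9)² = 1² = 1)
(V(-1) + 380)*(Y + m) = ((2 - 1) + 380)*(1 - 57) = (1 + 380)*(-56) = 381*(-56) = -21336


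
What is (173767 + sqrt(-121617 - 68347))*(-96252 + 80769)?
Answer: -2690434461 - 30966*I*sqrt(47491) ≈ -2.6904e+9 - 6.7482e+6*I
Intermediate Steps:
(173767 + sqrt(-121617 - 68347))*(-96252 + 80769) = (173767 + sqrt(-189964))*(-15483) = (173767 + 2*I*sqrt(47491))*(-15483) = -2690434461 - 30966*I*sqrt(47491)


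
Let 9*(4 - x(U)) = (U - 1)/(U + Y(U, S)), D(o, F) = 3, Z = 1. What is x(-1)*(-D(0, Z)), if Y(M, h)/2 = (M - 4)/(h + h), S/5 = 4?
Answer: -172/15 ≈ -11.467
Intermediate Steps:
S = 20 (S = 5*4 = 20)
Y(M, h) = (-4 + M)/h (Y(M, h) = 2*((M - 4)/(h + h)) = 2*((-4 + M)/((2*h))) = 2*((-4 + M)*(1/(2*h))) = 2*((-4 + M)/(2*h)) = (-4 + M)/h)
x(U) = 4 - (-1 + U)/(9*(-1/5 + 21*U/20)) (x(U) = 4 - (U - 1)/(9*(U + (-4 + U)/20)) = 4 - (-1 + U)/(9*(U + (-4 + U)/20)) = 4 - (-1 + U)/(9*(U + (-1/5 + U/20))) = 4 - (-1 + U)/(9*(-1/5 + 21*U/20)))
x(-1)*(-D(0, Z)) = (4*(-31 + 184*(-1))/(9*(-4 + 21*(-1))))*(-1*3) = (4*(-31 - 184)/(9*(-4 - 21)))*(-3) = ((4/9)*(-215)/(-25))*(-3) = ((4/9)*(-1/25)*(-215))*(-3) = (172/45)*(-3) = -172/15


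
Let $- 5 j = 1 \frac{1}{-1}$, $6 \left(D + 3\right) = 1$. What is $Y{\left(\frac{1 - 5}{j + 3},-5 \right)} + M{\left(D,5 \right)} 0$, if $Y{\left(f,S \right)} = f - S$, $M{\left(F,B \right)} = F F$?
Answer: $\frac{15}{4} \approx 3.75$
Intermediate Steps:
$D = - \frac{17}{6}$ ($D = -3 + \frac{1}{6} \cdot 1 = -3 + \frac{1}{6} = - \frac{17}{6} \approx -2.8333$)
$M{\left(F,B \right)} = F^{2}$
$j = \frac{1}{5}$ ($j = - \frac{1 \frac{1}{-1}}{5} = - \frac{1 \left(-1\right)}{5} = \left(- \frac{1}{5}\right) \left(-1\right) = \frac{1}{5} \approx 0.2$)
$Y{\left(\frac{1 - 5}{j + 3},-5 \right)} + M{\left(D,5 \right)} 0 = \left(\frac{1 - 5}{\frac{1}{5} + 3} - -5\right) + \left(- \frac{17}{6}\right)^{2} \cdot 0 = \left(- \frac{4}{\frac{16}{5}} + 5\right) + \frac{289}{36} \cdot 0 = \left(\left(-4\right) \frac{5}{16} + 5\right) + 0 = \left(- \frac{5}{4} + 5\right) + 0 = \frac{15}{4} + 0 = \frac{15}{4}$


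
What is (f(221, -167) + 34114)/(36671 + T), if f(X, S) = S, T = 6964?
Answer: 33947/43635 ≈ 0.77798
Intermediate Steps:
(f(221, -167) + 34114)/(36671 + T) = (-167 + 34114)/(36671 + 6964) = 33947/43635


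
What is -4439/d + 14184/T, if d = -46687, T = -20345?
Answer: -571896953/949847015 ≈ -0.60209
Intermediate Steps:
-4439/d + 14184/T = -4439/(-46687) + 14184/(-20345) = -4439*(-1/46687) + 14184*(-1/20345) = 4439/46687 - 14184/20345 = -571896953/949847015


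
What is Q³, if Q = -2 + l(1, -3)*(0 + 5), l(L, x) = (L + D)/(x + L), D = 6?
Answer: -59319/8 ≈ -7414.9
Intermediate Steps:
l(L, x) = (6 + L)/(L + x) (l(L, x) = (L + 6)/(x + L) = (6 + L)/(L + x))
Q = -39/2 (Q = -2 + ((6 + 1)/(1 - 3))*(0 + 5) = -2 + (7/(-2))*5 = -2 - ½*7*5 = -2 - 7/2*5 = -2 - 35/2 = -39/2 ≈ -19.500)
Q³ = (-39/2)³ = -59319/8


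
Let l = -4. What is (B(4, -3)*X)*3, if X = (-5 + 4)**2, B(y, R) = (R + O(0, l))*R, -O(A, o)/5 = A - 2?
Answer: -63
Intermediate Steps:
O(A, o) = 10 - 5*A (O(A, o) = -5*(A - 2) = -5*(-2 + A) = 10 - 5*A)
B(y, R) = R*(10 + R) (B(y, R) = (R + (10 - 5*0))*R = (R + (10 + 0))*R = (R + 10)*R = (10 + R)*R = R*(10 + R))
X = 1 (X = (-1)**2 = 1)
(B(4, -3)*X)*3 = (-3*(10 - 3)*1)*3 = (-3*7*1)*3 = -21*1*3 = -21*3 = -63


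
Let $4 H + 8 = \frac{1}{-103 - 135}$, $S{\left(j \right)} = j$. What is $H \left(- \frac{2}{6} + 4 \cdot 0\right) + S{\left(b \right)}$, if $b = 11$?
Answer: $\frac{11107}{952} \approx 11.667$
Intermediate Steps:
$H = - \frac{1905}{952}$ ($H = -2 + \frac{1}{4 \left(-103 - 135\right)} = -2 + \frac{1}{4 \left(-238\right)} = -2 + \frac{1}{4} \left(- \frac{1}{238}\right) = -2 - \frac{1}{952} = - \frac{1905}{952} \approx -2.001$)
$H \left(- \frac{2}{6} + 4 \cdot 0\right) + S{\left(b \right)} = - \frac{1905 \left(- \frac{2}{6} + 4 \cdot 0\right)}{952} + 11 = - \frac{1905 \left(\left(-2\right) \frac{1}{6} + 0\right)}{952} + 11 = - \frac{1905 \left(- \frac{1}{3} + 0\right)}{952} + 11 = \left(- \frac{1905}{952}\right) \left(- \frac{1}{3}\right) + 11 = \frac{635}{952} + 11 = \frac{11107}{952}$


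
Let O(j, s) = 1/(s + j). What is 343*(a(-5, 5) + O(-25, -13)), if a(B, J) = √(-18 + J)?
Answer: -343/38 + 343*I*√13 ≈ -9.0263 + 1236.7*I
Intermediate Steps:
O(j, s) = 1/(j + s)
343*(a(-5, 5) + O(-25, -13)) = 343*(√(-18 + 5) + 1/(-25 - 13)) = 343*(√(-13) + 1/(-38)) = 343*(I*√13 - 1/38) = 343*(-1/38 + I*√13) = -343/38 + 343*I*√13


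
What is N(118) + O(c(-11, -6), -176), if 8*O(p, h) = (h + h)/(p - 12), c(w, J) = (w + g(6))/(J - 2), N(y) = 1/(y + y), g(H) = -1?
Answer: 20789/4956 ≈ 4.1947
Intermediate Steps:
N(y) = 1/(2*y)
c(w, J) = (-1 + w)/(-2 + J) (c(w, J) = (w - 1)/(J - 2) = (-1 + w)/(-2 + J))
O(p, h) = h/(4*(-12 + p)) (O(p, h) = ((h + h)/(p - 12))/8 = ((2*h)/(-12 + p))/8 = (2*h/(-12 + p))/8 = h/(4*(-12 + p)))
N(118) + O(c(-11, -6), -176) = (½)/118 + (¼)*(-176)/(-12 + (-1 - 11)/(-2 - 6)) = (½)*(1/118) + (¼)*(-176)/(-12 - 12/(-8)) = 1/236 + (¼)*(-176)/(-12 - ⅛*(-12)) = 1/236 + (¼)*(-176)/(-12 + 3/2) = 1/236 + (¼)*(-176)/(-21/2) = 1/236 + (¼)*(-176)*(-2/21) = 1/236 + 88/21 = 20789/4956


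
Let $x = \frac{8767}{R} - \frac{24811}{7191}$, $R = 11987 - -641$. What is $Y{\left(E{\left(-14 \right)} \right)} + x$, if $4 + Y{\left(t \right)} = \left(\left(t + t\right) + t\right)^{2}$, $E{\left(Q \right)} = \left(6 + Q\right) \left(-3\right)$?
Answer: $\frac{42739536439}{8255268} \approx 5177.2$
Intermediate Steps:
$E{\left(Q \right)} = -18 - 3 Q$
$Y{\left(t \right)} = -4 + 9 t^{2}$ ($Y{\left(t \right)} = -4 + \left(\left(t + t\right) + t\right)^{2} = -4 + \left(2 t + t\right)^{2} = -4 + \left(3 t\right)^{2} = -4 + 9 t^{2}$)
$R = 12628$ ($R = 11987 + 641 = 12628$)
$x = - \frac{22751801}{8255268}$ ($x = \frac{8767}{12628} - \frac{24811}{7191} = 8767 \cdot \frac{1}{12628} - \frac{24811}{7191} = \frac{797}{1148} - \frac{24811}{7191} = - \frac{22751801}{8255268} \approx -2.756$)
$Y{\left(E{\left(-14 \right)} \right)} + x = \left(-4 + 9 \left(-18 - -42\right)^{2}\right) - \frac{22751801}{8255268} = \left(-4 + 9 \left(-18 + 42\right)^{2}\right) - \frac{22751801}{8255268} = \left(-4 + 9 \cdot 24^{2}\right) - \frac{22751801}{8255268} = \left(-4 + 9 \cdot 576\right) - \frac{22751801}{8255268} = \left(-4 + 5184\right) - \frac{22751801}{8255268} = 5180 - \frac{22751801}{8255268} = \frac{42739536439}{8255268}$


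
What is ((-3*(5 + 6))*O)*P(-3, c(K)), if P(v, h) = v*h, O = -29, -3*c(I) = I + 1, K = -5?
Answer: -3828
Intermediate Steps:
c(I) = -⅓ - I/3 (c(I) = -(I + 1)/3 = -(1 + I)/3 = -⅓ - I/3)
P(v, h) = h*v
((-3*(5 + 6))*O)*P(-3, c(K)) = (-3*(5 + 6)*(-29))*((-⅓ - ⅓*(-5))*(-3)) = (-3*11*(-29))*((-⅓ + 5/3)*(-3)) = (-33*(-29))*((4/3)*(-3)) = 957*(-4) = -3828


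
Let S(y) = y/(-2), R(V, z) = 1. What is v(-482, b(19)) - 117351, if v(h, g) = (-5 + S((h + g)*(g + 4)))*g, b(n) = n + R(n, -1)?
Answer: -6571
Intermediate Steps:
b(n) = 1 + n (b(n) = n + 1 = 1 + n)
S(y) = -y/2 (S(y) = y*(-½) = -y/2)
v(h, g) = g*(-5 - (4 + g)*(g + h)/2) (v(h, g) = (-5 - (h + g)*(g + 4)/2)*g = (-5 - (g + h)*(4 + g)/2)*g = (-5 - (4 + g)*(g + h)/2)*g = g*(-5 - (4 + g)*(g + h)/2))
v(-482, b(19)) - 117351 = -(1 + 19)*(10 + (1 + 19)² + 4*(1 + 19) + 4*(-482) + (1 + 19)*(-482))/2 - 117351 = -½*20*(10 + 20² + 4*20 - 1928 + 20*(-482)) - 117351 = -½*20*(10 + 400 + 80 - 1928 - 9640) - 117351 = -½*20*(-11078) - 117351 = 110780 - 117351 = -6571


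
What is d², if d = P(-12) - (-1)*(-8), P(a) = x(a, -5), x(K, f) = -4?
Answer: 144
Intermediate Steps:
P(a) = -4
d = -12 (d = -4 - (-1)*(-8) = -4 - 1*8 = -4 - 8 = -12)
d² = (-12)² = 144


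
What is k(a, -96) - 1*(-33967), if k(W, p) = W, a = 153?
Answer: 34120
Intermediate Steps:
k(a, -96) - 1*(-33967) = 153 - 1*(-33967) = 153 + 33967 = 34120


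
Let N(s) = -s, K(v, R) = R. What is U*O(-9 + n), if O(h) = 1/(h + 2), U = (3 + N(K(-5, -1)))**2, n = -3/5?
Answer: -40/19 ≈ -2.1053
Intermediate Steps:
n = -3/5 (n = -3*1/5 = -3/5 ≈ -0.60000)
U = 16 (U = (3 - 1*(-1))**2 = (3 + 1)**2 = 4**2 = 16)
O(h) = 1/(2 + h)
U*O(-9 + n) = 16/(2 + (-9 - 3/5)) = 16/(2 - 48/5) = 16/(-38/5) = 16*(-5/38) = -40/19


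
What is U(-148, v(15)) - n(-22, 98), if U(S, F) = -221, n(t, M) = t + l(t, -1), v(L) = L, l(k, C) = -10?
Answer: -189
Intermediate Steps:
n(t, M) = -10 + t (n(t, M) = t - 10 = -10 + t)
U(-148, v(15)) - n(-22, 98) = -221 - (-10 - 22) = -221 - 1*(-32) = -221 + 32 = -189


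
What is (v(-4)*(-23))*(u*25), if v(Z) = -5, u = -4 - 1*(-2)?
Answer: -5750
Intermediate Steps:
u = -2 (u = -4 + 2 = -2)
(v(-4)*(-23))*(u*25) = (-5*(-23))*(-2*25) = 115*(-50) = -5750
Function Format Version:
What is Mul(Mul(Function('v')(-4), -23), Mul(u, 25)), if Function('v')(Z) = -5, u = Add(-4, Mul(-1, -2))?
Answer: -5750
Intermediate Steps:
u = -2 (u = Add(-4, 2) = -2)
Mul(Mul(Function('v')(-4), -23), Mul(u, 25)) = Mul(Mul(-5, -23), Mul(-2, 25)) = Mul(115, -50) = -5750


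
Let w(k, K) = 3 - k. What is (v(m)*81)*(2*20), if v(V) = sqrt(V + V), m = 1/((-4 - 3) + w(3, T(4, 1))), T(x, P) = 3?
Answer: 3240*I*sqrt(14)/7 ≈ 1731.9*I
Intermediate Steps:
m = -1/7 (m = 1/((-4 - 3) + (3 - 1*3)) = 1/(-7 + (3 - 3)) = 1/(-7 + 0) = 1/(-7) = -1/7 ≈ -0.14286)
v(V) = sqrt(2)*sqrt(V) (v(V) = sqrt(2*V) = sqrt(2)*sqrt(V))
(v(m)*81)*(2*20) = ((sqrt(2)*sqrt(-1/7))*81)*(2*20) = ((sqrt(2)*(I*sqrt(7)/7))*81)*40 = ((I*sqrt(14)/7)*81)*40 = (81*I*sqrt(14)/7)*40 = 3240*I*sqrt(14)/7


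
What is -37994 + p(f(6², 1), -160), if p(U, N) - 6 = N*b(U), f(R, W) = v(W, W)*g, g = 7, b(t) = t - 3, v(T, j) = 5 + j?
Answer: -44228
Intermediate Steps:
b(t) = -3 + t
f(R, W) = 35 + 7*W (f(R, W) = (5 + W)*7 = 35 + 7*W)
p(U, N) = 6 + N*(-3 + U)
-37994 + p(f(6², 1), -160) = -37994 + (6 - 160*(-3 + (35 + 7*1))) = -37994 + (6 - 160*(-3 + (35 + 7))) = -37994 + (6 - 160*(-3 + 42)) = -37994 + (6 - 160*39) = -37994 + (6 - 6240) = -37994 - 6234 = -44228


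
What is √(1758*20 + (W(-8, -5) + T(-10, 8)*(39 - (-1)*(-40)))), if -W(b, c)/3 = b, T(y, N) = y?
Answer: √35194 ≈ 187.60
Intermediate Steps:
W(b, c) = -3*b
√(1758*20 + (W(-8, -5) + T(-10, 8)*(39 - (-1)*(-40)))) = √(1758*20 + (-3*(-8) - 10*(39 - (-1)*(-40)))) = √(35160 + (24 - 10*(39 - 1*40))) = √(35160 + (24 - 10*(39 - 40))) = √(35160 + (24 - 10*(-1))) = √(35160 + (24 + 10)) = √(35160 + 34) = √35194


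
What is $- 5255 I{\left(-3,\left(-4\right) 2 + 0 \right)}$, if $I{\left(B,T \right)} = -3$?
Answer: $15765$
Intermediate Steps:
$- 5255 I{\left(-3,\left(-4\right) 2 + 0 \right)} = \left(-5255\right) \left(-3\right) = 15765$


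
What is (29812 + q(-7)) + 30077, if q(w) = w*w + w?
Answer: 59931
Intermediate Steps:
q(w) = w + w² (q(w) = w² + w = w + w²)
(29812 + q(-7)) + 30077 = (29812 - 7*(1 - 7)) + 30077 = (29812 - 7*(-6)) + 30077 = (29812 + 42) + 30077 = 29854 + 30077 = 59931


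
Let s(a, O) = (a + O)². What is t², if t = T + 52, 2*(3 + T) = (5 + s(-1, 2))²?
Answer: 4489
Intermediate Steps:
s(a, O) = (O + a)²
T = 15 (T = -3 + (5 + (2 - 1)²)²/2 = -3 + (5 + 1²)²/2 = -3 + (5 + 1)²/2 = -3 + (½)*6² = -3 + (½)*36 = -3 + 18 = 15)
t = 67 (t = 15 + 52 = 67)
t² = 67² = 4489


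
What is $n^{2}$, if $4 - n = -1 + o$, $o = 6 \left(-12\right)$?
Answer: $5929$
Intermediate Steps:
$o = -72$
$n = 77$ ($n = 4 - \left(-1 - 72\right) = 4 - -73 = 4 + 73 = 77$)
$n^{2} = 77^{2} = 5929$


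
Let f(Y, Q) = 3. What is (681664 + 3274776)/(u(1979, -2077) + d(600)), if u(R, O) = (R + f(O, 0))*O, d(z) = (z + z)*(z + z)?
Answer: -1978220/1338307 ≈ -1.4782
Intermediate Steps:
d(z) = 4*z² (d(z) = (2*z)*(2*z) = 4*z²)
u(R, O) = O*(3 + R) (u(R, O) = (R + 3)*O = (3 + R)*O = O*(3 + R))
(681664 + 3274776)/(u(1979, -2077) + d(600)) = (681664 + 3274776)/(-2077*(3 + 1979) + 4*600²) = 3956440/(-2077*1982 + 4*360000) = 3956440/(-4116614 + 1440000) = 3956440/(-2676614) = 3956440*(-1/2676614) = -1978220/1338307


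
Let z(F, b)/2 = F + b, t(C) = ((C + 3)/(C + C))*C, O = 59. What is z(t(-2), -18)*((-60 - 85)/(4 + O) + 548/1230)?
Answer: 23971/369 ≈ 64.962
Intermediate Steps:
t(C) = 3/2 + C/2 (t(C) = ((3 + C)/((2*C)))*C = ((3 + C)*(1/(2*C)))*C = ((3 + C)/(2*C))*C = 3/2 + C/2)
z(F, b) = 2*F + 2*b (z(F, b) = 2*(F + b) = 2*F + 2*b)
z(t(-2), -18)*((-60 - 85)/(4 + O) + 548/1230) = (2*(3/2 + (½)*(-2)) + 2*(-18))*((-60 - 85)/(4 + 59) + 548/1230) = (2*(3/2 - 1) - 36)*(-145/63 + 548*(1/1230)) = (2*(½) - 36)*(-145*1/63 + 274/615) = (1 - 36)*(-145/63 + 274/615) = -35*(-23971/12915) = 23971/369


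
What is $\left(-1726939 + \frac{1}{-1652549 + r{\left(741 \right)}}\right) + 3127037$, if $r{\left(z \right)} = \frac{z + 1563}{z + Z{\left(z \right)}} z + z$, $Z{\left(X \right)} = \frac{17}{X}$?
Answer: $\frac{634061951821666891}{452869693280} \approx 1.4001 \cdot 10^{6}$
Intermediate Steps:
$r{\left(z \right)} = z + \frac{z \left(1563 + z\right)}{z + \frac{17}{z}}$ ($r{\left(z \right)} = \frac{z + 1563}{z + \frac{17}{z}} z + z = \frac{1563 + z}{z + \frac{17}{z}} z + z = \frac{z \left(1563 + z\right)}{z + \frac{17}{z}} + z = z + \frac{z \left(1563 + z\right)}{z + \frac{17}{z}}$)
$\left(-1726939 + \frac{1}{-1652549 + r{\left(741 \right)}}\right) + 3127037 = \left(-1726939 + \frac{1}{-1652549 + \frac{741 \left(17 + 741 \left(1563 + 2 \cdot 741\right)\right)}{17 + 741^{2}}}\right) + 3127037 = \left(-1726939 + \frac{1}{-1652549 + \frac{741 \left(17 + 741 \left(1563 + 1482\right)\right)}{17 + 549081}}\right) + 3127037 = \left(-1726939 + \frac{1}{-1652549 + \frac{741 \left(17 + 741 \cdot 3045\right)}{549098}}\right) + 3127037 = \left(-1726939 + \frac{1}{-1652549 + 741 \cdot \frac{1}{549098} \left(17 + 2256345\right)}\right) + 3127037 = \left(-1726939 + \frac{1}{-1652549 + 741 \cdot \frac{1}{549098} \cdot 2256362}\right) + 3127037 = \left(-1726939 + \frac{1}{-1652549 + \frac{835982121}{274549}}\right) + 3127037 = \left(-1726939 + \frac{1}{- \frac{452869693280}{274549}}\right) + 3127037 = \left(-1726939 - \frac{274549}{452869693280}\right) + 3127037 = - \frac{782078335243544469}{452869693280} + 3127037 = \frac{634061951821666891}{452869693280}$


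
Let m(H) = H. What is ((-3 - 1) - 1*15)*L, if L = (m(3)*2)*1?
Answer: -114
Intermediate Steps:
L = 6 (L = (3*2)*1 = 6*1 = 6)
((-3 - 1) - 1*15)*L = ((-3 - 1) - 1*15)*6 = (-4 - 15)*6 = -19*6 = -114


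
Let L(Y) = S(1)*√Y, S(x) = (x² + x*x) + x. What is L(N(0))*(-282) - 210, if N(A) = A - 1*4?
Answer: -210 - 1692*I ≈ -210.0 - 1692.0*I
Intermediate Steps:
N(A) = -4 + A (N(A) = A - 4 = -4 + A)
S(x) = x + 2*x² (S(x) = (x² + x²) + x = 2*x² + x = x + 2*x²)
L(Y) = 3*√Y (L(Y) = (1*(1 + 2*1))*√Y = (1*(1 + 2))*√Y = (1*3)*√Y = 3*√Y)
L(N(0))*(-282) - 210 = (3*√(-4 + 0))*(-282) - 210 = (3*√(-4))*(-282) - 210 = (3*(2*I))*(-282) - 210 = (6*I)*(-282) - 210 = -1692*I - 210 = -210 - 1692*I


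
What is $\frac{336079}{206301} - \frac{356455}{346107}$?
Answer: $\frac{4753585722}{7933580023} \approx 0.59917$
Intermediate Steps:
$\frac{336079}{206301} - \frac{356455}{346107} = \frac{4753585722}{7933580023}$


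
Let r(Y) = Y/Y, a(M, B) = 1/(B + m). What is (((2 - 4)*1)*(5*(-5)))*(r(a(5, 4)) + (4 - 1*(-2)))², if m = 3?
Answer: 2450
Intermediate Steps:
a(M, B) = 1/(3 + B) (a(M, B) = 1/(B + 3) = 1/(3 + B))
r(Y) = 1
(((2 - 4)*1)*(5*(-5)))*(r(a(5, 4)) + (4 - 1*(-2)))² = (((2 - 4)*1)*(5*(-5)))*(1 + (4 - 1*(-2)))² = (-2*1*(-25))*(1 + (4 + 2))² = (-2*(-25))*(1 + 6)² = 50*7² = 50*49 = 2450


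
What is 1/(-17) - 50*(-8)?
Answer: 6799/17 ≈ 399.94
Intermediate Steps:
1/(-17) - 50*(-8) = -1/17 + 400 = 6799/17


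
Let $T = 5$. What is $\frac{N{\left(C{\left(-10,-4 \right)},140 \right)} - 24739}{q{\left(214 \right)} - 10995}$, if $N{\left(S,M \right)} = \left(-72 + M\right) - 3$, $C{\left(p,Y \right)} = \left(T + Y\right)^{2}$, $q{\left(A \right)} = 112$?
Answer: $\frac{24674}{10883} \approx 2.2672$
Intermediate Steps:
$C{\left(p,Y \right)} = \left(5 + Y\right)^{2}$
$N{\left(S,M \right)} = -75 + M$
$\frac{N{\left(C{\left(-10,-4 \right)},140 \right)} - 24739}{q{\left(214 \right)} - 10995} = \frac{\left(-75 + 140\right) - 24739}{112 - 10995} = \frac{65 - 24739}{-10883} = \left(-24674\right) \left(- \frac{1}{10883}\right) = \frac{24674}{10883}$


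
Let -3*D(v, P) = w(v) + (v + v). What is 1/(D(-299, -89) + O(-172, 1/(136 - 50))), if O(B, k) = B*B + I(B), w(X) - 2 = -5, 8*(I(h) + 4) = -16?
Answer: 3/89335 ≈ 3.3581e-5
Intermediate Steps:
I(h) = -6 (I(h) = -4 + (1/8)*(-16) = -4 - 2 = -6)
w(X) = -3 (w(X) = 2 - 5 = -3)
D(v, P) = 1 - 2*v/3 (D(v, P) = -(-3 + (v + v))/3 = -(-3 + 2*v)/3 = 1 - 2*v/3)
O(B, k) = -6 + B**2 (O(B, k) = B*B - 6 = B**2 - 6 = -6 + B**2)
1/(D(-299, -89) + O(-172, 1/(136 - 50))) = 1/((1 - 2/3*(-299)) + (-6 + (-172)**2)) = 1/((1 + 598/3) + (-6 + 29584)) = 1/(601/3 + 29578) = 1/(89335/3) = 3/89335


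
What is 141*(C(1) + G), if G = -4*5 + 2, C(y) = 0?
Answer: -2538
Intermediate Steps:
G = -18 (G = -20 + 2 = -18)
141*(C(1) + G) = 141*(0 - 18) = 141*(-18) = -2538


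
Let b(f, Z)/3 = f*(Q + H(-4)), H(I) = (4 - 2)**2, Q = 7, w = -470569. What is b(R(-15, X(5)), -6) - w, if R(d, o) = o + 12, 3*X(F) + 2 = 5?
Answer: 470998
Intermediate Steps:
X(F) = 1 (X(F) = -2/3 + (1/3)*5 = -2/3 + 5/3 = 1)
H(I) = 4 (H(I) = 2**2 = 4)
R(d, o) = 12 + o
b(f, Z) = 33*f (b(f, Z) = 3*(f*(7 + 4)) = 3*(f*11) = 3*(11*f) = 33*f)
b(R(-15, X(5)), -6) - w = 33*(12 + 1) - 1*(-470569) = 33*13 + 470569 = 429 + 470569 = 470998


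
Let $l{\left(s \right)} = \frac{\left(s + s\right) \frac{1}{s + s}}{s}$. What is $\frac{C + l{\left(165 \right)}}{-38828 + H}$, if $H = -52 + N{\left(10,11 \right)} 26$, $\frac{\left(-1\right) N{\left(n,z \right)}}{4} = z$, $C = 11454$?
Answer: $- \frac{1889911}{6603960} \approx -0.28618$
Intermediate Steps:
$N{\left(n,z \right)} = - 4 z$
$l{\left(s \right)} = \frac{1}{s}$ ($l{\left(s \right)} = \frac{2 s \frac{1}{2 s}}{s} = 1 \frac{1}{s} = \frac{1}{s}$)
$H = -1196$ ($H = -52 + \left(-4\right) 11 \cdot 26 = -52 - 1144 = -1196$)
$\frac{C + l{\left(165 \right)}}{-38828 + H} = \frac{11454 + \frac{1}{165}}{-38828 - 1196} = \frac{11454 + \frac{1}{165}}{-40024} = \frac{1889911}{165} \left(- \frac{1}{40024}\right) = - \frac{1889911}{6603960}$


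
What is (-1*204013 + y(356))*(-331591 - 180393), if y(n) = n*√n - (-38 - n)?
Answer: 104249670096 - 364532608*√89 ≈ 1.0081e+11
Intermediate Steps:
y(n) = 38 + n + n^(3/2) (y(n) = n^(3/2) + (38 + n) = 38 + n + n^(3/2))
(-1*204013 + y(356))*(-331591 - 180393) = (-1*204013 + (38 + 356 + 356^(3/2)))*(-331591 - 180393) = (-204013 + (38 + 356 + 712*√89))*(-511984) = (-204013 + (394 + 712*√89))*(-511984) = (-203619 + 712*√89)*(-511984) = 104249670096 - 364532608*√89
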